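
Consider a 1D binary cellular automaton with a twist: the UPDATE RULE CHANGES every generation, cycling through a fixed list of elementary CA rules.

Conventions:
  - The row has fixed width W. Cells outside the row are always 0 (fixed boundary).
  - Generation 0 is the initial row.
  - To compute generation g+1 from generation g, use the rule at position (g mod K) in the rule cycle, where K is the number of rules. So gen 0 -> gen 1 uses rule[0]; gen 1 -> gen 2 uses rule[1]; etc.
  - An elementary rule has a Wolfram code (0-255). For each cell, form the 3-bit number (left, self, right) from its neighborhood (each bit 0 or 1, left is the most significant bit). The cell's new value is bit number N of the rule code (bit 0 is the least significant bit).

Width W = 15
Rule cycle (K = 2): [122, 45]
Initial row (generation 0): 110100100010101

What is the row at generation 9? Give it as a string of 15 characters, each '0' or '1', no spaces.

Gen 0: 110100100010101
Gen 1 (rule 122): 111011010101010
Gen 2 (rule 45): 100110111111110
Gen 3 (rule 122): 011111100000011
Gen 4 (rule 45): 010000001111010
Gen 5 (rule 122): 101000011001101
Gen 6 (rule 45): 111011010001011
Gen 7 (rule 122): 101111101010111
Gen 8 (rule 45): 111000011111100
Gen 9 (rule 122): 101100110000110

Answer: 101100110000110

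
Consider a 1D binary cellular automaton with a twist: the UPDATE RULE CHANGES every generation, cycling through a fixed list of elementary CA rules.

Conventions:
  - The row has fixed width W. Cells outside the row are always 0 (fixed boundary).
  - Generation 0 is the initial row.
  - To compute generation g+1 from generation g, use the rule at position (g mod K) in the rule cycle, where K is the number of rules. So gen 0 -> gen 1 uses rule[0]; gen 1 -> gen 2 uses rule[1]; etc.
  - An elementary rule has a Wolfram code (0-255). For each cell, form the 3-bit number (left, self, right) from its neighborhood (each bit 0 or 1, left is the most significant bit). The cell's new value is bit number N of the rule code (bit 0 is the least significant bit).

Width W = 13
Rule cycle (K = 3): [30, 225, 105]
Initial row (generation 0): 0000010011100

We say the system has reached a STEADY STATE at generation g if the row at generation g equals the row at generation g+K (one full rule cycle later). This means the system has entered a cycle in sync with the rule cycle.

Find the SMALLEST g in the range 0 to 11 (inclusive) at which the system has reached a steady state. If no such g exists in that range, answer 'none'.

Answer: none

Derivation:
Gen 0: 0000010011100
Gen 1 (rule 30): 0000111110010
Gen 2 (rule 225): 1110011110000
Gen 3 (rule 105): 1010010010111
Gen 4 (rule 30): 1011111110100
Gen 5 (rule 225): 0101111111001
Gen 6 (rule 105): 0011000001000
Gen 7 (rule 30): 0110100011100
Gen 8 (rule 225): 0011001001101
Gen 9 (rule 105): 1011000001110
Gen 10 (rule 30): 1010100011001
Gen 11 (rule 225): 0101001001000
Gen 12 (rule 105): 0010000000011
Gen 13 (rule 30): 0111000000110
Gen 14 (rule 225): 0011011110010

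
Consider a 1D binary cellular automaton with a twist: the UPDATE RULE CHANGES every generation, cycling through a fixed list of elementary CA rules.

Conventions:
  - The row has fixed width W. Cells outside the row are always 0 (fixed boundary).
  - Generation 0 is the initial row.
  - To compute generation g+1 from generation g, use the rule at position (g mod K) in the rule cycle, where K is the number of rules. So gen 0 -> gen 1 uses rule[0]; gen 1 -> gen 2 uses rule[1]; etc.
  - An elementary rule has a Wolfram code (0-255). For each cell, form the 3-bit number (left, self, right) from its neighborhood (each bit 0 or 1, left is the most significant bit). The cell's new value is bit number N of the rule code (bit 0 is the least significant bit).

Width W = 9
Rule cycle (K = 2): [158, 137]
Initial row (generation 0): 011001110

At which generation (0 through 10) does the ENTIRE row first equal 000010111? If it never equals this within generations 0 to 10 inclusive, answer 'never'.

Gen 0: 011001110
Gen 1 (rule 158): 110111101
Gen 2 (rule 137): 100111000
Gen 3 (rule 158): 111110100
Gen 4 (rule 137): 111100001
Gen 5 (rule 158): 111010011
Gen 6 (rule 137): 110000010
Gen 7 (rule 158): 101000111
Gen 8 (rule 137): 000010110
Gen 9 (rule 158): 000110101
Gen 10 (rule 137): 110100000

Answer: never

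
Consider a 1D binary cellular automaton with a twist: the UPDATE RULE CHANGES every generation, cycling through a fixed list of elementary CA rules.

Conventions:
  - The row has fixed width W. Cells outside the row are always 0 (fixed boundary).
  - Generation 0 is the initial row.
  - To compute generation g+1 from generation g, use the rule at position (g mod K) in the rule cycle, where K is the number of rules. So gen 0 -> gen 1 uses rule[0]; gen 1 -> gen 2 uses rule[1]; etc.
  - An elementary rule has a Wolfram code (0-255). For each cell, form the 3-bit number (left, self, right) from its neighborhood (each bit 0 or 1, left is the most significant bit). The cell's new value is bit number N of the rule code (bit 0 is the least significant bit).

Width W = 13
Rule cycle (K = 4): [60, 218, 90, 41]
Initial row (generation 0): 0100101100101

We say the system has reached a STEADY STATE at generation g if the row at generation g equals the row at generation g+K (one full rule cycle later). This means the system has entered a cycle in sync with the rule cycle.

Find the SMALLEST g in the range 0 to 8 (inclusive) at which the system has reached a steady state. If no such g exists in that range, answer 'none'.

Answer: none

Derivation:
Gen 0: 0100101100101
Gen 1 (rule 60): 0110111010111
Gen 2 (rule 218): 1110111000111
Gen 3 (rule 90): 1010101101101
Gen 4 (rule 41): 0101011011010
Gen 5 (rule 60): 0111110110111
Gen 6 (rule 218): 1111110110111
Gen 7 (rule 90): 1000010110101
Gen 8 (rule 41): 0011001101010
Gen 9 (rule 60): 0010101011111
Gen 10 (rule 218): 0100000011111
Gen 11 (rule 90): 1010000110001
Gen 12 (rule 41): 0100110100100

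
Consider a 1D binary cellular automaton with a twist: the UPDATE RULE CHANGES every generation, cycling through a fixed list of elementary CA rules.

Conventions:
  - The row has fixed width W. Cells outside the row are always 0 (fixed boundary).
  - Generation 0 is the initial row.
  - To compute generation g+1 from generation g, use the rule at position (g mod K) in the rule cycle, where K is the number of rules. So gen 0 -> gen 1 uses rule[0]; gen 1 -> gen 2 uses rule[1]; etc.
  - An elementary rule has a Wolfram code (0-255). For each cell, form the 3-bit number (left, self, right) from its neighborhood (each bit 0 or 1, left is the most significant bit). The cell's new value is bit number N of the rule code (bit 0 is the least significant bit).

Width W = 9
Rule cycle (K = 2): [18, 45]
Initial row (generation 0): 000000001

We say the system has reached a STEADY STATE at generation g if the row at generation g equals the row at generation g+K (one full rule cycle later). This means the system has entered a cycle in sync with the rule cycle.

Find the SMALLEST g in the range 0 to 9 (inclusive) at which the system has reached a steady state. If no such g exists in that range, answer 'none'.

Answer: 5

Derivation:
Gen 0: 000000001
Gen 1 (rule 18): 000000010
Gen 2 (rule 45): 111111010
Gen 3 (rule 18): 000000001
Gen 4 (rule 45): 111111101
Gen 5 (rule 18): 000000000
Gen 6 (rule 45): 111111111
Gen 7 (rule 18): 000000000
Gen 8 (rule 45): 111111111
Gen 9 (rule 18): 000000000
Gen 10 (rule 45): 111111111
Gen 11 (rule 18): 000000000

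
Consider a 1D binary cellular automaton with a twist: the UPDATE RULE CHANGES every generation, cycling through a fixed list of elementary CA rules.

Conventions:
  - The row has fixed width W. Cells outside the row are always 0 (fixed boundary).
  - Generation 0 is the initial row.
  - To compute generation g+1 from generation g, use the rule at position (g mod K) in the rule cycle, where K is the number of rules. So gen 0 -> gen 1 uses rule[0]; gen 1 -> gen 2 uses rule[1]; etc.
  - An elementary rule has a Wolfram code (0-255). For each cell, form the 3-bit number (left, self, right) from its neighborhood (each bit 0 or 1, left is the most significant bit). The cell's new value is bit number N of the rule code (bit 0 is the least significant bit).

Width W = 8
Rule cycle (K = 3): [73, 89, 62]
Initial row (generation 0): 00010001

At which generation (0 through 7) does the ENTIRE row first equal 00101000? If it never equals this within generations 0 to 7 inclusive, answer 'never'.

Gen 0: 00010001
Gen 1 (rule 73): 11000100
Gen 2 (rule 89): 11110011
Gen 3 (rule 62): 10001110
Gen 4 (rule 73): 00101010
Gen 5 (rule 89): 10000001
Gen 6 (rule 62): 11000011
Gen 7 (rule 73): 11011011

Answer: never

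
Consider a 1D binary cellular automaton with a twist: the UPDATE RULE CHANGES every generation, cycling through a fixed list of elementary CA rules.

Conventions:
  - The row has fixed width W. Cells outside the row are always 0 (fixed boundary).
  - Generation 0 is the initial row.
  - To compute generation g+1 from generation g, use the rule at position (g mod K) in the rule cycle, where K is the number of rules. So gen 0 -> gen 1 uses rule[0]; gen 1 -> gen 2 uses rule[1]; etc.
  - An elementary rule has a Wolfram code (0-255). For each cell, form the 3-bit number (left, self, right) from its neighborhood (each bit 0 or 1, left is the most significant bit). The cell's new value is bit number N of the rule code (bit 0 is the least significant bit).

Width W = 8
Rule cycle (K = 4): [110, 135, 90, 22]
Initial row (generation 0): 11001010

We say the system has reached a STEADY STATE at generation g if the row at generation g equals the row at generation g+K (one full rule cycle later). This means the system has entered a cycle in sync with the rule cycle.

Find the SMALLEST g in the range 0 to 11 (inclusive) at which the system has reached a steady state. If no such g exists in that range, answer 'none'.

Gen 0: 11001010
Gen 1 (rule 110): 11011110
Gen 2 (rule 135): 00001100
Gen 3 (rule 90): 00011110
Gen 4 (rule 22): 00100001
Gen 5 (rule 110): 01100011
Gen 6 (rule 135): 10001100
Gen 7 (rule 90): 01011110
Gen 8 (rule 22): 11000001
Gen 9 (rule 110): 11000011
Gen 10 (rule 135): 00011100
Gen 11 (rule 90): 00110110
Gen 12 (rule 22): 01000001
Gen 13 (rule 110): 11000011
Gen 14 (rule 135): 00011100
Gen 15 (rule 90): 00110110

Answer: 9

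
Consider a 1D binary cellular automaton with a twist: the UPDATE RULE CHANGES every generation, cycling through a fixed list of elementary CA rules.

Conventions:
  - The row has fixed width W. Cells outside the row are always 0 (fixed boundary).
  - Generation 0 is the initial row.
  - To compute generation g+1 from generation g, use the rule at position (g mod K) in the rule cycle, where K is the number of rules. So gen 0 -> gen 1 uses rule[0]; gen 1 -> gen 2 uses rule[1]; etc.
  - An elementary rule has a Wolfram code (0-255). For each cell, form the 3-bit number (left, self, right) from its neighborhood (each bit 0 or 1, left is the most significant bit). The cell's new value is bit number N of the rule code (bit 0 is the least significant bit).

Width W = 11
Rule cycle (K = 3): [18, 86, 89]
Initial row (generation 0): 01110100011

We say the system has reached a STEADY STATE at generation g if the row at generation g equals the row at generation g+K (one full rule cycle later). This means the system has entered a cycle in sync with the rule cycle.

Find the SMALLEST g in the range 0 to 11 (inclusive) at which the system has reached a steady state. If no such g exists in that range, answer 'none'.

Gen 0: 01110100011
Gen 1 (rule 18): 10000010100
Gen 2 (rule 86): 11000110110
Gen 3 (rule 89): 11110110111
Gen 4 (rule 18): 00000000000
Gen 5 (rule 86): 00000000000
Gen 6 (rule 89): 11111111111
Gen 7 (rule 18): 00000000000
Gen 8 (rule 86): 00000000000
Gen 9 (rule 89): 11111111111
Gen 10 (rule 18): 00000000000
Gen 11 (rule 86): 00000000000
Gen 12 (rule 89): 11111111111
Gen 13 (rule 18): 00000000000
Gen 14 (rule 86): 00000000000

Answer: 4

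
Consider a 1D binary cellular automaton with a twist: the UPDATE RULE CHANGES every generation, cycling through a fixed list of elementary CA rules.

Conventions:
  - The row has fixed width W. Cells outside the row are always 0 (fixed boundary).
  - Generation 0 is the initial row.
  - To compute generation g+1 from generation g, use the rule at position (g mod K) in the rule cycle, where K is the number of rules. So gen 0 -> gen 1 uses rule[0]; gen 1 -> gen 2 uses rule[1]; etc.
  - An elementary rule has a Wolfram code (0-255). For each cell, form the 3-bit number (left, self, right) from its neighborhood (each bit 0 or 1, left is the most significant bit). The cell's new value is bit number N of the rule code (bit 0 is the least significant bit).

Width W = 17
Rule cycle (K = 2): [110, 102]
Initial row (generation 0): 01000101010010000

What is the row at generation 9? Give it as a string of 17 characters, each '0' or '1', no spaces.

Answer: 00000011100110000

Derivation:
Gen 0: 01000101010010000
Gen 1 (rule 110): 11001111110110000
Gen 2 (rule 102): 01010000011010000
Gen 3 (rule 110): 11110000111110000
Gen 4 (rule 102): 00010001000010000
Gen 5 (rule 110): 00110011000110000
Gen 6 (rule 102): 01010101001010000
Gen 7 (rule 110): 11111111011110000
Gen 8 (rule 102): 00000001100010000
Gen 9 (rule 110): 00000011100110000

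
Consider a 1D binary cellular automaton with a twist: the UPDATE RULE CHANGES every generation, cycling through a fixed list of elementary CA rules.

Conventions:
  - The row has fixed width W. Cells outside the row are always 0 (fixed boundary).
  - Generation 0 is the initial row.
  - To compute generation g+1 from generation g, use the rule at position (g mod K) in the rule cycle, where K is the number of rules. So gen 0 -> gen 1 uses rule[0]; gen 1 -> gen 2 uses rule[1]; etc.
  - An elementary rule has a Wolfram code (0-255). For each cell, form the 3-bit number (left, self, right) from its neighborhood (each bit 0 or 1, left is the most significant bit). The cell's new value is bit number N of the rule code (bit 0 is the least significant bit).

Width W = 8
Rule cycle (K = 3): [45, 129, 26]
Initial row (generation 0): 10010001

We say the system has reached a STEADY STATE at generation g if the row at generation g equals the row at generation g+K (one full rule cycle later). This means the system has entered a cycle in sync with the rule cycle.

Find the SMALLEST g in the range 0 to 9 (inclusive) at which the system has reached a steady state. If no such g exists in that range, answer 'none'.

Answer: 8

Derivation:
Gen 0: 10010001
Gen 1 (rule 45): 10010101
Gen 2 (rule 129): 00000000
Gen 3 (rule 26): 00000000
Gen 4 (rule 45): 11111111
Gen 5 (rule 129): 01111110
Gen 6 (rule 26): 11000001
Gen 7 (rule 45): 10011101
Gen 8 (rule 129): 00001000
Gen 9 (rule 26): 00010100
Gen 10 (rule 45): 11011101
Gen 11 (rule 129): 00001000
Gen 12 (rule 26): 00010100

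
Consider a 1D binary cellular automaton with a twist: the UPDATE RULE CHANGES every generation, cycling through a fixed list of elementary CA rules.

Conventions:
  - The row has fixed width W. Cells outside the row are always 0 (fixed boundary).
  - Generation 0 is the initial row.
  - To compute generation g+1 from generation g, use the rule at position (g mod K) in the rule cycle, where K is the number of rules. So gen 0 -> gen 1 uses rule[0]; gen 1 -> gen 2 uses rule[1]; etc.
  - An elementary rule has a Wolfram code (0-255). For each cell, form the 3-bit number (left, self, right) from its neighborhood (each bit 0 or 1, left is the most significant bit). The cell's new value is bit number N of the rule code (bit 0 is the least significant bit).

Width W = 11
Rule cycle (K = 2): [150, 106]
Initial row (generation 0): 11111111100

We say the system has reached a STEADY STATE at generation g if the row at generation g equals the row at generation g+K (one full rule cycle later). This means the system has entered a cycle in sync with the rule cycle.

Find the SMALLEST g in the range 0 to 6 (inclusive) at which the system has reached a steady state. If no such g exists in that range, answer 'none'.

Answer: none

Derivation:
Gen 0: 11111111100
Gen 1 (rule 150): 01111111010
Gen 2 (rule 106): 11000001100
Gen 3 (rule 150): 00100010010
Gen 4 (rule 106): 01000100100
Gen 5 (rule 150): 11101111110
Gen 6 (rule 106): 10111000010
Gen 7 (rule 150): 10010100111
Gen 8 (rule 106): 00101001101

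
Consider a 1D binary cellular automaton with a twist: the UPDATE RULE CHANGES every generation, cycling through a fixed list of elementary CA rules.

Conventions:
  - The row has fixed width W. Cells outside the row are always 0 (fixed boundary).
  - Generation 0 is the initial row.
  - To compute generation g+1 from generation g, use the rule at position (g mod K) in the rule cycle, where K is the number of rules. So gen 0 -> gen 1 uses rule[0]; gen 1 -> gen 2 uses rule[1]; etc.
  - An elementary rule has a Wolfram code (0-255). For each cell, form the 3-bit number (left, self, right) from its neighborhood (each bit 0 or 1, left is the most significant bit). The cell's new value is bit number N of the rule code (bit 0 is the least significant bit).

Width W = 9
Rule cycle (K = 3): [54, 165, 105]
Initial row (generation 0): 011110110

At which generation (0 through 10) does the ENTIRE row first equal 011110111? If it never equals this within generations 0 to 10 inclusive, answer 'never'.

Gen 0: 011110110
Gen 1 (rule 54): 100001001
Gen 2 (rule 165): 101101001
Gen 3 (rule 105): 011110000
Gen 4 (rule 54): 100001000
Gen 5 (rule 165): 101101011
Gen 6 (rule 105): 011110111
Gen 7 (rule 54): 100001000
Gen 8 (rule 165): 101101011
Gen 9 (rule 105): 011110111
Gen 10 (rule 54): 100001000

Answer: 6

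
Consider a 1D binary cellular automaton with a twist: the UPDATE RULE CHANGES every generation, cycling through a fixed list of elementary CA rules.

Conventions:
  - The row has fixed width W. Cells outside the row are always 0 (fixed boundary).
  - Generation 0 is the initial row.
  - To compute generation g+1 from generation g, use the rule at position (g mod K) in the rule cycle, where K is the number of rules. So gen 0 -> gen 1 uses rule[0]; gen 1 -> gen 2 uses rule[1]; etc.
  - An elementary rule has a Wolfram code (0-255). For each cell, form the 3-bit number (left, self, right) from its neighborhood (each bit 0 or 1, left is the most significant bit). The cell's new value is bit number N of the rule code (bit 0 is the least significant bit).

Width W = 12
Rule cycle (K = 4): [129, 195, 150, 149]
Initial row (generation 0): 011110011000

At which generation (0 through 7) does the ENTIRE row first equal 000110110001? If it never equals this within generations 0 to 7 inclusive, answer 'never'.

Answer: never

Derivation:
Gen 0: 011110011000
Gen 1 (rule 129): 001100000011
Gen 2 (rule 195): 110101111101
Gen 3 (rule 150): 000100111001
Gen 4 (rule 149): 110110010101
Gen 5 (rule 129): 000000000000
Gen 6 (rule 195): 111111111111
Gen 7 (rule 150): 011111111110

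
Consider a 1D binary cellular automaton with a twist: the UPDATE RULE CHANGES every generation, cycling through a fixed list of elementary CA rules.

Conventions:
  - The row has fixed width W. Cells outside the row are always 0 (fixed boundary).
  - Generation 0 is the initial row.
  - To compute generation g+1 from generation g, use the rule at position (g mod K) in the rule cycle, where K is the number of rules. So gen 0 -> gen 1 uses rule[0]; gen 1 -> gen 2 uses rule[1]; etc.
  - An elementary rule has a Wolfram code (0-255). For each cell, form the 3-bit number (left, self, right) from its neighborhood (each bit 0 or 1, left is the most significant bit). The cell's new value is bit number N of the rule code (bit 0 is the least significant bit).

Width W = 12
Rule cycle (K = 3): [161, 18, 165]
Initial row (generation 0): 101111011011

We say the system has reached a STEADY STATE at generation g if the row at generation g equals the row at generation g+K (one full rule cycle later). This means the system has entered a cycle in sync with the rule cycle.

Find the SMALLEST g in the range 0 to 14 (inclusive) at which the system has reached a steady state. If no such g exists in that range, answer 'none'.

Gen 0: 101111011011
Gen 1 (rule 161): 010110100100
Gen 2 (rule 18): 100000011010
Gen 3 (rule 165): 101111000110
Gen 4 (rule 161): 010110010000
Gen 5 (rule 18): 100001101000
Gen 6 (rule 165): 101100011011
Gen 7 (rule 161): 010001000100
Gen 8 (rule 18): 101010101010
Gen 9 (rule 165): 111111111110
Gen 10 (rule 161): 011111111100
Gen 11 (rule 18): 100000000010
Gen 12 (rule 165): 101111111010
Gen 13 (rule 161): 010111110100
Gen 14 (rule 18): 100000000010
Gen 15 (rule 165): 101111111010
Gen 16 (rule 161): 010111110100
Gen 17 (rule 18): 100000000010

Answer: 11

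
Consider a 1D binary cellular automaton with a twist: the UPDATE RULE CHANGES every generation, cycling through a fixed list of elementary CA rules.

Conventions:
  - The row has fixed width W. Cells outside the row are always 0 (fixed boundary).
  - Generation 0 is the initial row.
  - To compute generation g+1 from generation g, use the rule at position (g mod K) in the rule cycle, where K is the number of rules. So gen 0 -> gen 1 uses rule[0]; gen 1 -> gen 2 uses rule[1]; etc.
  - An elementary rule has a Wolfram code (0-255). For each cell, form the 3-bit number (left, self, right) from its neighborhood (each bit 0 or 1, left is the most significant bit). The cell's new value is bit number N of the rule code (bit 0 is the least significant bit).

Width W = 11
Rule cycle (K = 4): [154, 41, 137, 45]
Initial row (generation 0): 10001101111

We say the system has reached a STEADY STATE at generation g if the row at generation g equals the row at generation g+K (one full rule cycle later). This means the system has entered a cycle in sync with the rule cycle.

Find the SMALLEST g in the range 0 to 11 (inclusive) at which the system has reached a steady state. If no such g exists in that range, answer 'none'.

Gen 0: 10001101111
Gen 1 (rule 154): 01011001110
Gen 2 (rule 41): 00110001000
Gen 3 (rule 137): 10100100011
Gen 4 (rule 45): 11100101010
Gen 5 (rule 154): 11011000001
Gen 6 (rule 41): 10110011100
Gen 7 (rule 137): 00100011001
Gen 8 (rule 45): 10101010001
Gen 9 (rule 154): 00000001010
Gen 10 (rule 41): 11111100100
Gen 11 (rule 137): 11111000001
Gen 12 (rule 45): 10000011101
Gen 13 (rule 154): 01000111000
Gen 14 (rule 41): 00010100011
Gen 15 (rule 137): 11000001010

Answer: none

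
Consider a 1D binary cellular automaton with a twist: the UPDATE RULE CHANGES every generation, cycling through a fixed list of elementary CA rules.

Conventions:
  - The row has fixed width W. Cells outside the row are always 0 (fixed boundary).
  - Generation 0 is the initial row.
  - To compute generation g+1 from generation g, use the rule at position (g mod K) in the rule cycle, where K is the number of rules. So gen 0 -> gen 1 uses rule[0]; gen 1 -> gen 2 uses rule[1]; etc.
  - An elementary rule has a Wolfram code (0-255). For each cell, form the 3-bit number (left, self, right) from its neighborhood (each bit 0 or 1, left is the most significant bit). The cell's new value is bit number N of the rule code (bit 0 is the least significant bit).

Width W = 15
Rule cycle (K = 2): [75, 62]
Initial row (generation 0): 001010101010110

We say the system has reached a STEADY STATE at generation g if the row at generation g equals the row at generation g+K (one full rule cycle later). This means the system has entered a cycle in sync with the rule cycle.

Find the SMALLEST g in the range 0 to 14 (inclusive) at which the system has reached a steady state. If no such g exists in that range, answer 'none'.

Gen 0: 001010101010110
Gen 1 (rule 75): 110000000000110
Gen 2 (rule 62): 101000000001101
Gen 3 (rule 75): 000011111111100
Gen 4 (rule 62): 000110000000010
Gen 5 (rule 75): 111110111111100
Gen 6 (rule 62): 100001100000010
Gen 7 (rule 75): 001111101111100
Gen 8 (rule 62): 011000011000010
Gen 9 (rule 75): 111011111011100
Gen 10 (rule 62): 100110000110010
Gen 11 (rule 75): 001110111110100
Gen 12 (rule 62): 011001100001110
Gen 13 (rule 75): 111011101111010
Gen 14 (rule 62): 100110011000111
Gen 15 (rule 75): 001110111011101
Gen 16 (rule 62): 011001100110011

Answer: none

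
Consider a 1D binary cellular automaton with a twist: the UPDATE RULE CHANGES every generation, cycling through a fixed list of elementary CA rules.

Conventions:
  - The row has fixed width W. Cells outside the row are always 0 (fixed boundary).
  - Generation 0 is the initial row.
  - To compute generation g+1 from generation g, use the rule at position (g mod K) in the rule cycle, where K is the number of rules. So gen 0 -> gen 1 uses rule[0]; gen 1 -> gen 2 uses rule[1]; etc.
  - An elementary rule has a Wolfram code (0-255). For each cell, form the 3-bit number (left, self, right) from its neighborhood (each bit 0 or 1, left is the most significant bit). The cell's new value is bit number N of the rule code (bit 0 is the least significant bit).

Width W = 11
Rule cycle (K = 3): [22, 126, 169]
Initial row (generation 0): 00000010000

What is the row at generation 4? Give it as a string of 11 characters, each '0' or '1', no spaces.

Answer: 00001000111

Derivation:
Gen 0: 00000010000
Gen 1 (rule 22): 00000111000
Gen 2 (rule 126): 00001101100
Gen 3 (rule 169): 11101011001
Gen 4 (rule 22): 00001000111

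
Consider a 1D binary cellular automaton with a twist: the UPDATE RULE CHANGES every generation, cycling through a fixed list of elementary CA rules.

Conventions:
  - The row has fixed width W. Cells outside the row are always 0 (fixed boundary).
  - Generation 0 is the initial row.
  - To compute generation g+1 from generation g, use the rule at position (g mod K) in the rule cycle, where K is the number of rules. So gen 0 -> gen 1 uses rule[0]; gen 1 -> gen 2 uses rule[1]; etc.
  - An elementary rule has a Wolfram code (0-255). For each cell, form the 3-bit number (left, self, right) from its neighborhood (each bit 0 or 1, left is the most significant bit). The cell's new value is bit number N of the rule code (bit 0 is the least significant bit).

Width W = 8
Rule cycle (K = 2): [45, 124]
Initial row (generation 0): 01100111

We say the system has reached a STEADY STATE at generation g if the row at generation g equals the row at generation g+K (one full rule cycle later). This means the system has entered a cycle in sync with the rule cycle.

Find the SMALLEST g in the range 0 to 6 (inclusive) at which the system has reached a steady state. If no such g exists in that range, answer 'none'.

Gen 0: 01100111
Gen 1 (rule 45): 01000100
Gen 2 (rule 124): 01100110
Gen 3 (rule 45): 01000100
Gen 4 (rule 124): 01100110
Gen 5 (rule 45): 01000100
Gen 6 (rule 124): 01100110
Gen 7 (rule 45): 01000100
Gen 8 (rule 124): 01100110

Answer: 1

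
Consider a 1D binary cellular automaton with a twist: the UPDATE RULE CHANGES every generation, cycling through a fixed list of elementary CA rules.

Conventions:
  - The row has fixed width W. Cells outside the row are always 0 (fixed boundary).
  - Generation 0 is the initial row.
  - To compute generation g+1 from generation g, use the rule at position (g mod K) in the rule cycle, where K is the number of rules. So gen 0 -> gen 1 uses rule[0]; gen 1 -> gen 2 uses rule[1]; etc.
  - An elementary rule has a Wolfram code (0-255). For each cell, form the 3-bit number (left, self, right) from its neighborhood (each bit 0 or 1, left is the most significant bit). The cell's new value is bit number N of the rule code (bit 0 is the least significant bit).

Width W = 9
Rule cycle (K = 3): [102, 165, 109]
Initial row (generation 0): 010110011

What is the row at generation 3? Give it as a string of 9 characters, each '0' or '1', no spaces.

Gen 0: 010110011
Gen 1 (rule 102): 111010101
Gen 2 (rule 165): 010111111
Gen 3 (rule 109): 011100001

Answer: 011100001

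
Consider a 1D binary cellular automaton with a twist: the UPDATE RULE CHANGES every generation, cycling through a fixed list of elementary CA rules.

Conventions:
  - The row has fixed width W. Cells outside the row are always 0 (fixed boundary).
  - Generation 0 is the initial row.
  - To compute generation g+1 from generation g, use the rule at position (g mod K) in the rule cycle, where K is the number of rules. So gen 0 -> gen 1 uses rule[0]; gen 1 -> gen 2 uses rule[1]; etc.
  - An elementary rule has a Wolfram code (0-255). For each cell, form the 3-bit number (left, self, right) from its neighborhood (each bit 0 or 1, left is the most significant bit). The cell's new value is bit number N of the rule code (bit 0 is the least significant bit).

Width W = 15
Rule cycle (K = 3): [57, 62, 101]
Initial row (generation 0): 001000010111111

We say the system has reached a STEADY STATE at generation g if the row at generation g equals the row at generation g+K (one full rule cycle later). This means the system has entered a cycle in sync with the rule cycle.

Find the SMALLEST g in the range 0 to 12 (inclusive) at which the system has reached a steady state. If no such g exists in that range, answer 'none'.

Answer: none

Derivation:
Gen 0: 001000010111111
Gen 1 (rule 57): 100111001100000
Gen 2 (rule 62): 111100111010000
Gen 3 (rule 101): 000100001110111
Gen 4 (rule 57): 110011101001100
Gen 5 (rule 62): 101110011111010
Gen 6 (rule 101): 110010000001110
Gen 7 (rule 57): 101001111101001
Gen 8 (rule 62): 111111000011111
Gen 9 (rule 101): 000001011000001
Gen 10 (rule 57): 111100110111100
Gen 11 (rule 62): 100011101100010
Gen 12 (rule 101): 101000110101010
Gen 13 (rule 57): 010110101010101
Gen 14 (rule 62): 111101111111111
Gen 15 (rule 101): 000110000000001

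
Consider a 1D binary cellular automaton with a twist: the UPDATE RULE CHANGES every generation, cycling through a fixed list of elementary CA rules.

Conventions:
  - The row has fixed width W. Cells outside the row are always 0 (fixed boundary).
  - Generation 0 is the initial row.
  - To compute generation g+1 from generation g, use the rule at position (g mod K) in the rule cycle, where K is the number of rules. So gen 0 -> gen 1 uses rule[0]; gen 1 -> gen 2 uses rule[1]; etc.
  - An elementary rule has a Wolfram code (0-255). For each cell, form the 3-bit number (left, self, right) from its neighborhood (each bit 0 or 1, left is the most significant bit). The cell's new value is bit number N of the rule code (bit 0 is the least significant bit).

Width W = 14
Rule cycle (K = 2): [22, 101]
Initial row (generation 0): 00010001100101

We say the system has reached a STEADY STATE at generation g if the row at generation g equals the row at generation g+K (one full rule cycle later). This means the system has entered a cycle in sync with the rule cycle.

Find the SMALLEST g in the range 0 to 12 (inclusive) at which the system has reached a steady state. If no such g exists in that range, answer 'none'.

Answer: 9

Derivation:
Gen 0: 00010001100101
Gen 1 (rule 22): 00111010011101
Gen 2 (rule 101): 10001110000111
Gen 3 (rule 22): 11010001001000
Gen 4 (rule 101): 01110101001011
Gen 5 (rule 22): 10000101111000
Gen 6 (rule 101): 10110110001011
Gen 7 (rule 22): 10000001011000
Gen 8 (rule 101): 10111101101011
Gen 9 (rule 22): 10000000001000
Gen 10 (rule 101): 10111111101011
Gen 11 (rule 22): 10000000001000
Gen 12 (rule 101): 10111111101011
Gen 13 (rule 22): 10000000001000
Gen 14 (rule 101): 10111111101011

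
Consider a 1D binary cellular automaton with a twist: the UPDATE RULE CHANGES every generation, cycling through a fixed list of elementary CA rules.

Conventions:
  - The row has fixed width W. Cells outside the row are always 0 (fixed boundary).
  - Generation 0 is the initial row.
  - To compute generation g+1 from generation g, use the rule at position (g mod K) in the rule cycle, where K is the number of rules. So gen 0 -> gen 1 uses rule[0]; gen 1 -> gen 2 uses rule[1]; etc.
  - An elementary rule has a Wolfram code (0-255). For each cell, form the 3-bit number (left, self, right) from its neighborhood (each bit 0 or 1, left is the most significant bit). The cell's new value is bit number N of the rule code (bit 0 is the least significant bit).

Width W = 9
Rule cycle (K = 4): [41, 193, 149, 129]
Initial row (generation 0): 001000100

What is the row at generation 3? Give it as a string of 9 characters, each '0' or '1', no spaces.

Gen 0: 001000100
Gen 1 (rule 41): 100010001
Gen 2 (rule 193): 001000100
Gen 3 (rule 149): 101110111

Answer: 101110111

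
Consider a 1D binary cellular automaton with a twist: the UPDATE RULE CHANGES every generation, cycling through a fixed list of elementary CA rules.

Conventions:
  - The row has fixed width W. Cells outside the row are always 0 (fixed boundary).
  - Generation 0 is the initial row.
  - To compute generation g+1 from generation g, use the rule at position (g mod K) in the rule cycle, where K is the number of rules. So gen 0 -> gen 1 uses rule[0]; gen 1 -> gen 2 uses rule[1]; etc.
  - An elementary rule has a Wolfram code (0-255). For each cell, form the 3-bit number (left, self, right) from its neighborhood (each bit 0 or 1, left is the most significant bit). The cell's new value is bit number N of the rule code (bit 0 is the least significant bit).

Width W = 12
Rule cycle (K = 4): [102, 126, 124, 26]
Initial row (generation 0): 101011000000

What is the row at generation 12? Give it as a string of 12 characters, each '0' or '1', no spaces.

Answer: 010000110000

Derivation:
Gen 0: 101011000000
Gen 1 (rule 102): 111101000000
Gen 2 (rule 126): 100111100000
Gen 3 (rule 124): 110100110000
Gen 4 (rule 26): 100011101000
Gen 5 (rule 102): 100100111000
Gen 6 (rule 126): 111111101100
Gen 7 (rule 124): 100000111110
Gen 8 (rule 26): 010001100001
Gen 9 (rule 102): 110010100011
Gen 10 (rule 126): 111111110111
Gen 11 (rule 124): 100000011101
Gen 12 (rule 26): 010000110000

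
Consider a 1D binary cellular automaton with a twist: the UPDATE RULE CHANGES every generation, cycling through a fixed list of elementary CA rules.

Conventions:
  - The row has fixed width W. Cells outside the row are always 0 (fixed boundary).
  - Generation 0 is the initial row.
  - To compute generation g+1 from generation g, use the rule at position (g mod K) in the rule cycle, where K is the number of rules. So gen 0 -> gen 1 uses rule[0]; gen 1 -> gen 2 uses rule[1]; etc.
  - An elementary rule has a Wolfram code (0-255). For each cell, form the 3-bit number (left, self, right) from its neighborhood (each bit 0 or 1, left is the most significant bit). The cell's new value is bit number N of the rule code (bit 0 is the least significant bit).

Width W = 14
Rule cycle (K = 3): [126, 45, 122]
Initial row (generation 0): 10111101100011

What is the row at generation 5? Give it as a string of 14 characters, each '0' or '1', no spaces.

Answer: 10000000000010

Derivation:
Gen 0: 10111101100011
Gen 1 (rule 126): 11100111110111
Gen 2 (rule 45): 10000100001100
Gen 3 (rule 122): 01001010011110
Gen 4 (rule 126): 11111111110011
Gen 5 (rule 45): 10000000000010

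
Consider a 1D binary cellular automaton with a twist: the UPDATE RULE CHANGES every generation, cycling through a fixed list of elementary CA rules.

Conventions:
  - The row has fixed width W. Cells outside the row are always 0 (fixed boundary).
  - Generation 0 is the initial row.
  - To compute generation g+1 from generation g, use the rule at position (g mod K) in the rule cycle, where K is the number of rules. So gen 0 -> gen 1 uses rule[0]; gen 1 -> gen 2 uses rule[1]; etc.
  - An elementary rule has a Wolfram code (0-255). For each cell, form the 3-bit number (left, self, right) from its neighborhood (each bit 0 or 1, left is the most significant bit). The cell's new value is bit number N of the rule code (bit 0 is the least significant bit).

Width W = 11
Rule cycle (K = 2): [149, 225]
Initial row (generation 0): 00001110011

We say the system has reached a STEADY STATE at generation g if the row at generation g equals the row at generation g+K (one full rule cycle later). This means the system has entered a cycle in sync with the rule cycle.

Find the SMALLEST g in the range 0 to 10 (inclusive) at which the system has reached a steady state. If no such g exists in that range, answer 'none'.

Gen 0: 00001110011
Gen 1 (rule 149): 11100101000
Gen 2 (rule 225): 01100010011
Gen 3 (rule 149): 00011011000
Gen 4 (rule 225): 11001101011
Gen 5 (rule 149): 00100001000
Gen 6 (rule 225): 10001100011
Gen 7 (rule 149): 11100011000
Gen 8 (rule 225): 01101001011
Gen 9 (rule 149): 00001101000
Gen 10 (rule 225): 11100110011
Gen 11 (rule 149): 01010001000
Gen 12 (rule 225): 00100100011

Answer: none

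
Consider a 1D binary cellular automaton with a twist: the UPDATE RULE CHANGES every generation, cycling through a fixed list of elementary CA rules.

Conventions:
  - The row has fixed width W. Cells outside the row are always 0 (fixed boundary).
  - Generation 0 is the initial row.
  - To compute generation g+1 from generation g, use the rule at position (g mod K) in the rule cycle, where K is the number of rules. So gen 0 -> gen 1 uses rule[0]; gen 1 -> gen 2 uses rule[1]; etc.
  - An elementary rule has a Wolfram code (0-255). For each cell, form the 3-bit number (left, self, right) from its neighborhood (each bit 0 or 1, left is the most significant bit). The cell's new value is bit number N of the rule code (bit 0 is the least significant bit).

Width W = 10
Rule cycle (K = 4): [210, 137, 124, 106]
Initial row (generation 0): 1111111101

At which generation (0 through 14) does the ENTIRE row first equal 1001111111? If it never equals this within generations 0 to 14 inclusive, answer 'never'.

Gen 0: 1111111101
Gen 1 (rule 210): 0111111100
Gen 2 (rule 137): 0111111001
Gen 3 (rule 124): 0100001101
Gen 4 (rule 106): 1000011110
Gen 5 (rule 210): 0100101111
Gen 6 (rule 137): 0000001110
Gen 7 (rule 124): 0000001011
Gen 8 (rule 106): 0000010111
Gen 9 (rule 210): 0000100011
Gen 10 (rule 137): 1110001010
Gen 11 (rule 124): 1011001111
Gen 12 (rule 106): 0111011001
Gen 13 (rule 210): 1011001110
Gen 14 (rule 137): 0010001100

Answer: never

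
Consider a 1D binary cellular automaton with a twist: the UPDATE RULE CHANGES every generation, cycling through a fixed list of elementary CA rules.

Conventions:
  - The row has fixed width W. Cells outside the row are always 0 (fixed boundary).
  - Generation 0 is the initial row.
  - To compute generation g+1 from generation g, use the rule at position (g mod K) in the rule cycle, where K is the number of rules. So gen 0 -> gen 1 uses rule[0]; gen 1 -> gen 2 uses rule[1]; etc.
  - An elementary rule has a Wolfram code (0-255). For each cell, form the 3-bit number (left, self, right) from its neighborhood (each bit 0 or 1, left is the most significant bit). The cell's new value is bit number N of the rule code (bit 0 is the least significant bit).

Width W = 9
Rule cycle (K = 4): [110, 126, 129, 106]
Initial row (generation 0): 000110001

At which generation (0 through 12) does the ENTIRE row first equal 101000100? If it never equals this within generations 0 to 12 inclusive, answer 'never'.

Gen 0: 000110001
Gen 1 (rule 110): 001110011
Gen 2 (rule 126): 011011111
Gen 3 (rule 129): 000001110
Gen 4 (rule 106): 000011010
Gen 5 (rule 110): 000111110
Gen 6 (rule 126): 001100011
Gen 7 (rule 129): 100001000
Gen 8 (rule 106): 000010000
Gen 9 (rule 110): 000110000
Gen 10 (rule 126): 001111000
Gen 11 (rule 129): 100110011
Gen 12 (rule 106): 001110111

Answer: never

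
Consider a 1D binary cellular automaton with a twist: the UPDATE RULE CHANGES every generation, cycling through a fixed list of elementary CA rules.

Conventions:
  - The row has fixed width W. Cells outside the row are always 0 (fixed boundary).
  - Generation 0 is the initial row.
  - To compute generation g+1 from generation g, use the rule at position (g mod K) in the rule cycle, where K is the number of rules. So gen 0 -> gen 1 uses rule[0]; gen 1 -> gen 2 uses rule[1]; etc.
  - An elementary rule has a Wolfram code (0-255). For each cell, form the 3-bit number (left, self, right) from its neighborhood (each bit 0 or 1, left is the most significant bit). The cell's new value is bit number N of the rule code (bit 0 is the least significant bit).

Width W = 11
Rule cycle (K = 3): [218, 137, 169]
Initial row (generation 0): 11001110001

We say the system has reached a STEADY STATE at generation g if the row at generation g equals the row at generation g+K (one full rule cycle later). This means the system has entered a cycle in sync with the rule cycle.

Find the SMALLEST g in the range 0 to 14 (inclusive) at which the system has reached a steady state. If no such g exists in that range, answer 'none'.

Answer: 7

Derivation:
Gen 0: 11001110001
Gen 1 (rule 218): 11111111010
Gen 2 (rule 137): 11111110000
Gen 3 (rule 169): 11111100111
Gen 4 (rule 218): 11111111111
Gen 5 (rule 137): 11111111110
Gen 6 (rule 169): 11111111100
Gen 7 (rule 218): 11111111110
Gen 8 (rule 137): 11111111100
Gen 9 (rule 169): 11111111001
Gen 10 (rule 218): 11111111110
Gen 11 (rule 137): 11111111100
Gen 12 (rule 169): 11111111001
Gen 13 (rule 218): 11111111110
Gen 14 (rule 137): 11111111100
Gen 15 (rule 169): 11111111001
Gen 16 (rule 218): 11111111110
Gen 17 (rule 137): 11111111100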